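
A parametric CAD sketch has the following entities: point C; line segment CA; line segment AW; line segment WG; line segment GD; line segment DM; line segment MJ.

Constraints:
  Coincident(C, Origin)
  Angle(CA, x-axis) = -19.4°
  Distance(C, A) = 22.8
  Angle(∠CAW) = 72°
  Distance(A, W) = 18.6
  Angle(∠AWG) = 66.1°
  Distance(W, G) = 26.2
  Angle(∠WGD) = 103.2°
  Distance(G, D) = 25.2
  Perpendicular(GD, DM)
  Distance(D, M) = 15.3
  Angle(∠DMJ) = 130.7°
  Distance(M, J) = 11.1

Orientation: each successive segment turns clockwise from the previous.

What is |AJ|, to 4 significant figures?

4.517

The perpendicularity gives DM at right angles to GD, so DM runs at -48.10°; with |DM| = 15.3, M = (26.60, 6.073). ∠DMJ = 130.7° gives MJ at -97.40° from the x-axis; with |MJ| = 11.1, J = (25.17, -4.934). Then |AJ| = |J − A| = 4.517.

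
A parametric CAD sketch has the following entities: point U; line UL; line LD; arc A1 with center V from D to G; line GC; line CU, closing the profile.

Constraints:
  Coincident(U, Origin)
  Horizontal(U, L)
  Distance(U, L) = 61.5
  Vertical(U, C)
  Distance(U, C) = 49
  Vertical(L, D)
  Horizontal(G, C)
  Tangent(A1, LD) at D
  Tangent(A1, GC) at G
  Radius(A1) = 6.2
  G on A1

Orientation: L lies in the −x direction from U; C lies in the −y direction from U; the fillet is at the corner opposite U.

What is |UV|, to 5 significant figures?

69.928

UC is vertical with |UC| = 49.0 and C on the −y side, so C = (0.0000, -49.000). The virtual corner opposite U is at (-61.500, -49.000). The tangent condition forces VD to be normal to LD and A1 meets GC tangentially, so VG is at right angles to GC, with radius 6.2, so the center V sits 6.2 in from both sides at V = (-55.300, -42.800). Then |UV| = |V − U| = 69.928.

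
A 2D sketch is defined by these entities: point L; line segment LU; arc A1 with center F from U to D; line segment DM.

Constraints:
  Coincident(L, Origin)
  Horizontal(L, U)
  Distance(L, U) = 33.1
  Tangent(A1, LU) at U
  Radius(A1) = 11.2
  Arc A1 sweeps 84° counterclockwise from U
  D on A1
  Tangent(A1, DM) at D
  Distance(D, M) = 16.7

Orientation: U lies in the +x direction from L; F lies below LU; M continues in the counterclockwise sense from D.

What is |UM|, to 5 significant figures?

29.590

L is at the origin; LU is horizontal with |LU| = 33.1 and U on the +x side, so U = (33.100, 0.0000). Since A1 is tangent to LU there, FU ⟂ LU, so F = U + (0, -11.2) = (33.100, -11.200). On A1, U sits at bearing 90° from F; an 84° counterclockwise sweep puts D at bearing 174°, so D = F + 11.2·(cos 174°, sin 174°) = (21.961, -10.029). Since A1 is tangent to DM there, FD ⟂ DM, so DM runs along (−sin 174°, cos 174°); with |DM| = 16.7, M = (20.216, -26.638). Then |UM| = |M − U| = 29.590.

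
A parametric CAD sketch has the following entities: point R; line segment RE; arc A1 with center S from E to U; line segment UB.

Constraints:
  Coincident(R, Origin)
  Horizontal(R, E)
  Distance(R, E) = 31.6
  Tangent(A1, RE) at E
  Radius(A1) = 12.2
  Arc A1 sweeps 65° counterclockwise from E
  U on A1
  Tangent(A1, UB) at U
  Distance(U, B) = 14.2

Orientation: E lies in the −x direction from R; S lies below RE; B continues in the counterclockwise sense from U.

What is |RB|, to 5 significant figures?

52.575

R is at the origin; R and E share the same y with |RE| = 31.6 and E on the −x side, so E = (-31.600, 0.0000). The tangent condition forces SE to be normal to RE, so S = E + (0, -12.2) = (-31.600, -12.200). On A1, E sits at bearing 90° from S; a 65° counterclockwise sweep puts U at bearing 155°, so U = S + 12.2·(cos 155°, sin 155°) = (-42.657, -7.0441). The tangent condition forces SU to be normal to UB, so UB runs along (−sin 155°, cos 155°); with |UB| = 14.2, B = (-48.658, -19.914). Then |RB| = |B − R| = 52.575.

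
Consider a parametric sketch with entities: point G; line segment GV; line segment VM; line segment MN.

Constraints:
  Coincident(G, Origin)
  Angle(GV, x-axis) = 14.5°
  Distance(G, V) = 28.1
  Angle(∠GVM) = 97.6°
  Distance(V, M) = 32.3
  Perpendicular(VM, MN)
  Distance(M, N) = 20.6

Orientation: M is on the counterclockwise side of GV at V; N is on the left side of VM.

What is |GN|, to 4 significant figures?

36.74

∠GVM = 97.6°, so VM runs at 14.5° + (180° − 97.6°) = 96.90° from the x-axis; with |VM| = 32.3, M = V + 32.3·(cos 96.90°, sin 96.90°) = (23.32, 39.10). VM is perpendicular to MN; with |MN| = 20.6 on the left of VM, N = M + 20.6·(-0.9928, -0.1201) = (2.874, 36.63). Then |GN| = |N − G| = 36.74.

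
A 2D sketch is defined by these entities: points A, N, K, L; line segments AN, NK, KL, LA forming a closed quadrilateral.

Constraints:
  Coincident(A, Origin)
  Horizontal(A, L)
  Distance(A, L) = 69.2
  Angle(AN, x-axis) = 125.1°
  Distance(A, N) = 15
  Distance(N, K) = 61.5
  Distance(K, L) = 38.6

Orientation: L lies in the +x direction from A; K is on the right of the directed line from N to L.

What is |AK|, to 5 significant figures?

47.382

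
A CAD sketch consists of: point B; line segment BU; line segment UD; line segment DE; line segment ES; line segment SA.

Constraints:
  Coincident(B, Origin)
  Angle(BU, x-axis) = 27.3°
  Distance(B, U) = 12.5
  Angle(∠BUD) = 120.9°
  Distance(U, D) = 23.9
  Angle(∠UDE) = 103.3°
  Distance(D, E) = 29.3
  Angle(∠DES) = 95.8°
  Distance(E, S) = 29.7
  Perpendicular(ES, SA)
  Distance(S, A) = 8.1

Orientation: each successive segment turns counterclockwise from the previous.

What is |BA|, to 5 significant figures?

20.842

B is at the origin; BU runs at 27.3° with length 12.5, so U = (11.108, 5.7331). ∠BUD = 120.9° gives UD at 86.400° from the x-axis; with |UD| = 23.9, D = (12.608, 29.586). ∠UDE = 103.3° gives DE at 163.10° from the x-axis; with |DE| = 29.3, E = (-15.426, 38.104). ∠DES = 95.8° gives ES at -112.70° from the x-axis; with |ES| = 29.7, S = (-26.888, 10.704). ES is perpendicular to SA, so SA runs at -22.700°; with |SA| = 8.1, A = (-19.415, 7.5783). Then |BA| = |A − B| = 20.842.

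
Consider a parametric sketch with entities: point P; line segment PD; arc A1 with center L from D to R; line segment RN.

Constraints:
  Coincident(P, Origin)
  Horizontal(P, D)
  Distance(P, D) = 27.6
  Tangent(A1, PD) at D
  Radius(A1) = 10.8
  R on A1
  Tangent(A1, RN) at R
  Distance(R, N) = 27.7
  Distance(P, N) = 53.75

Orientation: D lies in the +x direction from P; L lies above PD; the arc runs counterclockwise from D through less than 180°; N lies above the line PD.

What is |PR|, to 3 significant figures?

40.0

Checks: |LD| = 10.80 ✓; |LR| = 10.80 ✓; ∠(LR, RN) = 90.00° ✓; |RN| = 27.70 ✓; |PN| = 53.75 ✓.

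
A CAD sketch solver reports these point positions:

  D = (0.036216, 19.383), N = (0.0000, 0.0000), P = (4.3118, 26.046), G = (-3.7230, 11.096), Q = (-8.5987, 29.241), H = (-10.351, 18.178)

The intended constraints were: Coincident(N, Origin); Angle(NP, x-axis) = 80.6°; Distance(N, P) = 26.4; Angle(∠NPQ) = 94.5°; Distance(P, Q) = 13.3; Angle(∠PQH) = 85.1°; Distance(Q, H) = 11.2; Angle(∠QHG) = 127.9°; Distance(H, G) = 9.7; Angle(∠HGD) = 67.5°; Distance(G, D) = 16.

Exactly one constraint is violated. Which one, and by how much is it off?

Distance(G, D) = 16 — off by 6.90.

N = (0.00, 0.00) ✓; NP at 80.60° ✓; |NP| = 26.40 ✓; ∠NPQ = 94.50° ✓; |PQ| = 13.30 ✓; ∠PQH = 85.10° ✓; |QH| = 11.20 ✓; ∠QHG = 127.9° ✓; |HG| = 9.700 ✓; ∠HGD = 67.50° ✓; |GD| = 9.100 ✗.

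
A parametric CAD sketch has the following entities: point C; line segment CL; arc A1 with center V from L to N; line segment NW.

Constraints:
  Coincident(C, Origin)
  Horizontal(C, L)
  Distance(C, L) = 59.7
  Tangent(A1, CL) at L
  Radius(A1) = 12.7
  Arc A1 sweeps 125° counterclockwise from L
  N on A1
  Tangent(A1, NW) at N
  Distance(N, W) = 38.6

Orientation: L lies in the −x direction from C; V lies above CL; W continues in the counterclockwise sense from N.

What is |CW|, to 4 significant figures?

88.13

C is at the origin; C and L share the same y with |CL| = 59.7 and L on the −x side, so L = (-59.70, 0.000). The tangent condition forces VL to be normal to CL, so V = L + (0, 12.7) = (-59.70, 12.70). On A1, L sits at bearing -90° from V; a 125° counterclockwise sweep puts N at bearing 35°, so N = V + 12.7·(cos 35°, sin 35°) = (-49.30, 19.98). The tangent condition forces VN to be normal to NW, so NW runs along (−sin 35°, cos 35°); with |NW| = 38.6, W = (-71.44, 51.60). Then |CW| = |W − C| = 88.13.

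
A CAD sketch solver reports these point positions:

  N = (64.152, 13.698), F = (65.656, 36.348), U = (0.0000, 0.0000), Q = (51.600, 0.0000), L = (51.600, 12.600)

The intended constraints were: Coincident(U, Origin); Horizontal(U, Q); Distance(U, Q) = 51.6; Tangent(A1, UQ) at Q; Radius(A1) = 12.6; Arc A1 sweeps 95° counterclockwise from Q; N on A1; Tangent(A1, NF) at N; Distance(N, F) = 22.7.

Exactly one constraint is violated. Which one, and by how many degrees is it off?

Tangent(A1, NF) at N — off by 8.80°.

U = (0.00, 0.00) ✓; U.y = 0.00, Q.y = 0.00 ✓; |UQ| = 51.60 ✓; ∠(LQ, QU) = 90.00° ✓; |LQ| = 12.60 ✓; bearing(L→N) − bearing(L→Q) = 95.00° ✓; |LN| = 12.60 ✓; ∠(LN, NF) = 98.80° ✗; |NF| = 22.70 ✓.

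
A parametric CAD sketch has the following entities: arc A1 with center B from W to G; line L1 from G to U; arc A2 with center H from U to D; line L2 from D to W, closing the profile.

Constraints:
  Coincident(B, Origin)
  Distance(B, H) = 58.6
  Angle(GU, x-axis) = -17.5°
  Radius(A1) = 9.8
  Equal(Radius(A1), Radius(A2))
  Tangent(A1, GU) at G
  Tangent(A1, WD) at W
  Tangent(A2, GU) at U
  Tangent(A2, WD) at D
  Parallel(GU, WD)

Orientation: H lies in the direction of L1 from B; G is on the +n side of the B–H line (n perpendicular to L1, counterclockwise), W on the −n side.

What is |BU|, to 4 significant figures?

59.41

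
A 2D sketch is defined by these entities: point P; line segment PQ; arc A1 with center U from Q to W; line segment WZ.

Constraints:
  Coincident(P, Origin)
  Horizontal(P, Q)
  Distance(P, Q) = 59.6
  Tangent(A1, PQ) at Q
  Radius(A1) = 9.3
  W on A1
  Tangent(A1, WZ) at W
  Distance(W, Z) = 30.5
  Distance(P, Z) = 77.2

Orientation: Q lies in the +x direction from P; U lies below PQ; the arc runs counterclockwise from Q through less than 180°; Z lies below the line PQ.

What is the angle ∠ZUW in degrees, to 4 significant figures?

73.04°

Checks: |UW| = 9.300 ✓; ∠(UW, WZ) = 90.00° ✓; |WZ| = 30.50 ✓; |PZ| = 77.20 ✓.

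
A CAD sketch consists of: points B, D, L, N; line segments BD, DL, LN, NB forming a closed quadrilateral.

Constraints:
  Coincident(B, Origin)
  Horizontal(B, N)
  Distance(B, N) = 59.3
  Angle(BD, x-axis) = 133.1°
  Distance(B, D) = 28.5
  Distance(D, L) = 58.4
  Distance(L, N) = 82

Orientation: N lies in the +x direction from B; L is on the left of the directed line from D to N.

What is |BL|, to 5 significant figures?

69.965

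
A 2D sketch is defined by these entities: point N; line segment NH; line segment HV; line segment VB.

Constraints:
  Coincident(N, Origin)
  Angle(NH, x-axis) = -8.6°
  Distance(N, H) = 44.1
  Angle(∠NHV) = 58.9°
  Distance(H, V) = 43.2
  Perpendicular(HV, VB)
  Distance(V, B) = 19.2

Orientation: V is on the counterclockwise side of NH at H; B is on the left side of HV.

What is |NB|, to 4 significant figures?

27.60

N is at the origin; NH runs at -8.6° with length 44.1, so H = 44.1·(cos -8.6°, sin -8.6°) = (43.60, -6.595). ∠NHV = 58.9°, so HV runs at -8.6° + (180° − 58.9°) = 112.5° from the x-axis; with |HV| = 43.2, V = H + 43.2·(cos 112.5°, sin 112.5°) = (27.07, 33.32). HV is perpendicular to VB; with |VB| = 19.2 on the left of HV, B = V + 19.2·(-0.9239, -0.3827) = (9.334, 25.97). Then |NB| = |B − N| = 27.60.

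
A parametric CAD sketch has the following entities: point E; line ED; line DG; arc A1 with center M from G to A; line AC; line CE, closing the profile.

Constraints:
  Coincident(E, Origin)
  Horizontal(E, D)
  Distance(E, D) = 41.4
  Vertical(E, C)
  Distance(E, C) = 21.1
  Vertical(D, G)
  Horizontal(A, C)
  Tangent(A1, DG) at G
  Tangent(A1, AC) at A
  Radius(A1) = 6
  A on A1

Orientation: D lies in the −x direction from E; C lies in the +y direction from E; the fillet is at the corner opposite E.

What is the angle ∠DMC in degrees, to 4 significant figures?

121.3°

EC is vertical with |EC| = 21.1 and C on the +y side, so C = (0.000, 21.10). The virtual corner opposite E is at (-41.40, 21.10). A1 meets DG tangentially, so MG is at right angles to DG and A1 meets AC tangentially, so MA is at right angles to AC, with radius 6.0, so the center M sits 6.0 in from both sides at M = (-35.40, 15.10). Then cos ∠DMC = MD·MC / (|MD||MC|), giving 121.3°.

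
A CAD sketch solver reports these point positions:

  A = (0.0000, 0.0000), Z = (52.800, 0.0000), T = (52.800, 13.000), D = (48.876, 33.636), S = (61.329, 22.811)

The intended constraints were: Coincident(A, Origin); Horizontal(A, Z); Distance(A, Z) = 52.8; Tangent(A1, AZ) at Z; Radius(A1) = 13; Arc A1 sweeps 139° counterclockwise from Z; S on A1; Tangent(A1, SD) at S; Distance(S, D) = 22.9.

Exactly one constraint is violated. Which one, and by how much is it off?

Distance(S, D) = 22.9 — off by 6.40.

A = (0.00, 0.00) ✓; A.y = 0.00, Z.y = 0.00 ✓; |AZ| = 52.80 ✓; ∠(TZ, ZA) = 90.00° ✓; |TZ| = 13.00 ✓; bearing(T→S) − bearing(T→Z) = 139.0° ✓; |TS| = 13.00 ✓; ∠(TS, SD) = 90.00° ✓; |SD| = 16.50 ✗.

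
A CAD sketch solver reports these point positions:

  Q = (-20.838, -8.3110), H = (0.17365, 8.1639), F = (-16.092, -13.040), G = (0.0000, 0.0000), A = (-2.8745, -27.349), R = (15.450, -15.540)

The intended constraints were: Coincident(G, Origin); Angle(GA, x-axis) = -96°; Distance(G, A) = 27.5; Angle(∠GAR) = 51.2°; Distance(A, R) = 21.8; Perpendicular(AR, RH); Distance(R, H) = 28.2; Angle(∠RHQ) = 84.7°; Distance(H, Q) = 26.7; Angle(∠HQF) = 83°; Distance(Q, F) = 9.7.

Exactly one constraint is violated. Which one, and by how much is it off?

Distance(Q, F) = 9.7 — off by 3.00.

G = (0.00, 0.00) ✓; GA at -96.00° ✓; |GA| = 27.50 ✓; ∠GAR = 51.20° ✓; |AR| = 21.80 ✓; ∠(AR, RH) = 90.00° ✓; |RH| = 28.20 ✓; ∠RHQ = 84.70° ✓; |HQ| = 26.70 ✓; ∠HQF = 83.00° ✓; |QF| = 6.700 ✗.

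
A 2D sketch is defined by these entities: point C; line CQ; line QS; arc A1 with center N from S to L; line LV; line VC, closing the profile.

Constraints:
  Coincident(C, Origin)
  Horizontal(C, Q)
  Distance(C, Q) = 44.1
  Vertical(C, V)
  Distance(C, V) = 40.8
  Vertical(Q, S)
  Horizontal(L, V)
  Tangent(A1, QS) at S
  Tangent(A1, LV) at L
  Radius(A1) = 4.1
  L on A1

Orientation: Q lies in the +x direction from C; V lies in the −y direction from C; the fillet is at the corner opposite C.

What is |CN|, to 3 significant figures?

54.3

C and V share the same x with |CV| = 40.8 and V on the −y side, so V = (0.00, -40.8). The virtual corner opposite C is at (44.1, -40.8). Since A1 is tangent to QS there, NS ⟂ QS and tangency of A1 to LV means the radius NL is perpendicular to LV, with radius 4.1, so the center N sits 4.1 in from both sides at N = (40.0, -36.7). Then |CN| = |N − C| = 54.3.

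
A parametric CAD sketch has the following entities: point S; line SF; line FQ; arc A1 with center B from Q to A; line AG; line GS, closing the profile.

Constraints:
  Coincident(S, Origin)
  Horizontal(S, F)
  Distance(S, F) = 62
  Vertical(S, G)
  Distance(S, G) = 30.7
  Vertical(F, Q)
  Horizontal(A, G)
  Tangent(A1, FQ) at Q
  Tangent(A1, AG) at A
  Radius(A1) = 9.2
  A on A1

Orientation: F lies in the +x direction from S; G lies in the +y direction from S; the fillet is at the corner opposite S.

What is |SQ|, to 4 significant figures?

65.62

The virtual corner opposite S is at (62.00, 30.70). The tangent condition forces BQ to be normal to FQ and A1 meets AG tangentially, so BA is at right angles to AG, with radius 9.2, so the center B sits 9.2 in from both sides at B = (52.80, 21.50). That places the tangent points at Q = (62.00, 21.50) on FQ and A = (52.80, 30.70) on AG. Then |SQ| = |Q − S| = 65.62.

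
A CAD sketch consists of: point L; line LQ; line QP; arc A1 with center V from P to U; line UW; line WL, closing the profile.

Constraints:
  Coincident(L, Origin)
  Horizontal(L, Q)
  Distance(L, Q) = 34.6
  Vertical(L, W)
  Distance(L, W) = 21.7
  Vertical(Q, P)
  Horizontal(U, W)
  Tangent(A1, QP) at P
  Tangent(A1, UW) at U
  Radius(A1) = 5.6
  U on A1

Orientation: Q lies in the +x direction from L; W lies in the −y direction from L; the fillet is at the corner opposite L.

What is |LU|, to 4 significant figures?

36.22

The virtual corner opposite L is at (34.60, -21.70). A1 meets QP tangentially, so VP is at right angles to QP and since A1 is tangent to UW there, VU ⟂ UW, with radius 5.6, so the center V sits 5.6 in from both sides at V = (29.00, -16.10). That places the tangent points at P = (34.60, -16.10) on QP and U = (29.00, -21.70) on UW. Then |LU| = |U − L| = 36.22.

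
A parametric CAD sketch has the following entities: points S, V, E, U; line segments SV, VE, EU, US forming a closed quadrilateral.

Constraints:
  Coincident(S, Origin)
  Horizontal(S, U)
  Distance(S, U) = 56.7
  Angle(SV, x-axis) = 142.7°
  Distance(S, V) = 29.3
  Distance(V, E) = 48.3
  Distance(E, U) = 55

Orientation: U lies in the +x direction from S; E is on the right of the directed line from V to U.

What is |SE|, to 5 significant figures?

21.590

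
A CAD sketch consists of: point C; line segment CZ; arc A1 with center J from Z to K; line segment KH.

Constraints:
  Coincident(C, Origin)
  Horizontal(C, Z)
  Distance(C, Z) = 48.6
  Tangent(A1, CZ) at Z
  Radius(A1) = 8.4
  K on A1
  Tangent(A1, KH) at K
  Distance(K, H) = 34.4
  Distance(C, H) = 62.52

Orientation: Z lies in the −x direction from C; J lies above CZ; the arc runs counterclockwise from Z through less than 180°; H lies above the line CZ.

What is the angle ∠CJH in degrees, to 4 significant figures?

93.65°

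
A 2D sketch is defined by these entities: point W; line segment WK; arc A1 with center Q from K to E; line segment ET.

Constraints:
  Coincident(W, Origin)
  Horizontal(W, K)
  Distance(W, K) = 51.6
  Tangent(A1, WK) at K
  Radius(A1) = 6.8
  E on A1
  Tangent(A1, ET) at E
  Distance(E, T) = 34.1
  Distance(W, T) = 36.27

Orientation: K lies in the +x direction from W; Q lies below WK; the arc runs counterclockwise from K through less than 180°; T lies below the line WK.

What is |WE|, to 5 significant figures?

46.616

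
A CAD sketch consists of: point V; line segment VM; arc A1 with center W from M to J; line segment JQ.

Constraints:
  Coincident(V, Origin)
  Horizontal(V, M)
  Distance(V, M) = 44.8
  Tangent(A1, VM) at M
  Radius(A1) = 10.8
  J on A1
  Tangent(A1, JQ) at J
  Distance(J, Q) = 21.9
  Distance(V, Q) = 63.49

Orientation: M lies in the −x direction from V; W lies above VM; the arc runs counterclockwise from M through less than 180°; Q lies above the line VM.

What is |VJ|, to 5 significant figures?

42.085

V is at the origin; V and M share the same y with |VM| = 44.8 and M on the −x side, so M = (-44.800, 0.0000). Since A1 is tangent to VM there, WM ⟂ VM, so W = M + (0, 10.8) = (-44.800, 10.800). Since WJ ⟂ JQ (tangency), |WQ| = √(10.8² + 21.9²) = 24.418 regardless of where J sits on A1. So Q lies on both circle(V, 63.49) and circle(W, 24.418); the above-VM intersection is Q = (-53.977, 33.428). J is the foot of the tangent from Q: J = (-37.619, 18.867).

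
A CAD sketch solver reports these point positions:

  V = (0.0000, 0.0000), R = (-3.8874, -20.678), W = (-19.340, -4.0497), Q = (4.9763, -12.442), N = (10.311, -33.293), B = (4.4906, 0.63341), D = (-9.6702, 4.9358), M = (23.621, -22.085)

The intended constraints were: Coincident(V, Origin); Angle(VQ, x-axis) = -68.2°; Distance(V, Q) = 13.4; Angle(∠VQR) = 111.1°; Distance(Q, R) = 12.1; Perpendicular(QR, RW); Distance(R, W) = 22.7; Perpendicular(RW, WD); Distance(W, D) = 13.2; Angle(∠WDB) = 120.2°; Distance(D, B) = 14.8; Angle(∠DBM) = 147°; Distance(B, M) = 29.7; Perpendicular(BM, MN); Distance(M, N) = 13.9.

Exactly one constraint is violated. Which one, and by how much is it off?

Distance(M, N) = 13.9 — off by 3.50.

V = (0.00, 0.00) ✓; VQ at -68.20° ✓; |VQ| = 13.40 ✓; ∠VQR = 111.1° ✓; |QR| = 12.10 ✓; ∠(QR, RW) = 90.00° ✓; |RW| = 22.70 ✓; ∠(RW, WD) = 90.00° ✓; |WD| = 13.20 ✓; ∠WDB = 120.2° ✓; |DB| = 14.80 ✓; ∠DBM = 147.0° ✓; |BM| = 29.70 ✓; ∠(BM, MN) = 90.00° ✓; |MN| = 17.40 ✗.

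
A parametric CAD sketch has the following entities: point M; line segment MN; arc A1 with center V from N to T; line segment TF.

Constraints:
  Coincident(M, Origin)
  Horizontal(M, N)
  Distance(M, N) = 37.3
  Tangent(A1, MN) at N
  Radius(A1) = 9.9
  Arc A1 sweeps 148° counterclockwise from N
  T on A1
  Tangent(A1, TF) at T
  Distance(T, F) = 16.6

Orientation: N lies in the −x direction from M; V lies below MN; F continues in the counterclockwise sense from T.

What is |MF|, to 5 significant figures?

39.300

M is at the origin; M and N share the same y with |MN| = 37.3 and N on the −x side, so N = (-37.300, 0.0000). Since A1 is tangent to MN there, VN ⟂ MN, so V = N + (0, -9.9) = (-37.300, -9.9000). On A1, N sits at bearing 90° from V; a 148° counterclockwise sweep puts T at bearing 238°, so T = V + 9.9·(cos 238°, sin 238°) = (-42.546, -18.296). The tangent condition forces VT to be normal to TF, so TF runs along (−sin 238°, cos 238°); with |TF| = 16.6, F = (-28.469, -27.092). Then |MF| = |F − M| = 39.300.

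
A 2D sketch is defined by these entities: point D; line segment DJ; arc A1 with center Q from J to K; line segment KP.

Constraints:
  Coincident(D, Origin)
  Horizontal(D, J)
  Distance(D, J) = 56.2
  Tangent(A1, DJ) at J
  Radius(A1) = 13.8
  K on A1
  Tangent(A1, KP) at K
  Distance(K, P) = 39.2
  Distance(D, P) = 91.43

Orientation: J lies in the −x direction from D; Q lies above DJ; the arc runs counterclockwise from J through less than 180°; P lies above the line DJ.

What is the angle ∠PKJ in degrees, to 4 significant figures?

110.7°

Checks: |QK| = 13.80 ✓; ∠(QK, KP) = 90.00° ✓; |KP| = 39.20 ✓; |DP| = 91.43 ✓.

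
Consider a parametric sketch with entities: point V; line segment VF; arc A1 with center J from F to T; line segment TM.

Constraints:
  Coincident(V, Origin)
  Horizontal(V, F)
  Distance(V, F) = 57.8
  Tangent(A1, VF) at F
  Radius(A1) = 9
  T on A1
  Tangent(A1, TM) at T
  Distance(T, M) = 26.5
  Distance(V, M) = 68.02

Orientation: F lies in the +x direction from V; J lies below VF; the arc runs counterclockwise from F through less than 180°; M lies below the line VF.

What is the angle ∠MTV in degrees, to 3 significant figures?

121°

Checks: ∠(JF, FV) = 90.00° ✓; |JT| = 9.000 ✓; ∠(JT, TM) = 90.00° ✓; |TM| = 26.50 ✓; |VM| = 68.02 ✓.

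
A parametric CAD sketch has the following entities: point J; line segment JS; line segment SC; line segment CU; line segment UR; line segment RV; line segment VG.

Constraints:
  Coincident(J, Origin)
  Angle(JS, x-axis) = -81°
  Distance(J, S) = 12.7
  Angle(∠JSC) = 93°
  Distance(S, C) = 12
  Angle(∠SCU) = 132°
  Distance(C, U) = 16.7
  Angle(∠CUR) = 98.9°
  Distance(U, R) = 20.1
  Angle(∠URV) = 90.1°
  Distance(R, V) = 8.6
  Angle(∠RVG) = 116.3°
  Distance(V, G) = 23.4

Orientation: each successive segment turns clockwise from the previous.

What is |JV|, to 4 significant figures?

10.88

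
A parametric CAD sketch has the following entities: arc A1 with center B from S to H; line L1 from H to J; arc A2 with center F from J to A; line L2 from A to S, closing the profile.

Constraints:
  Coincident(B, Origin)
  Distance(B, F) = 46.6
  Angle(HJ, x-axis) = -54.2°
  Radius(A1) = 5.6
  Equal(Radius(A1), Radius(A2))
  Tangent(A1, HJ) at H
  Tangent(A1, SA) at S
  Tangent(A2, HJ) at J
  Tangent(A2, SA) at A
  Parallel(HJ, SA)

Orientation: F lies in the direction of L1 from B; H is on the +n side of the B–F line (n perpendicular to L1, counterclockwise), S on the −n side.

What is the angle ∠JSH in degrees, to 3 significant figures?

76.5°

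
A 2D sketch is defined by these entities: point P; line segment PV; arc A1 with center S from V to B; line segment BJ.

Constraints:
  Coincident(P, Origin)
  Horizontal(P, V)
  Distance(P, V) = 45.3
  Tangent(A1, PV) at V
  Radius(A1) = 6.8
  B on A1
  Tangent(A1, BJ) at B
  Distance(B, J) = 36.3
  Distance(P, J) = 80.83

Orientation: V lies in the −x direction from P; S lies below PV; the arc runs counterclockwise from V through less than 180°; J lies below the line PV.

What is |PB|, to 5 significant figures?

50.056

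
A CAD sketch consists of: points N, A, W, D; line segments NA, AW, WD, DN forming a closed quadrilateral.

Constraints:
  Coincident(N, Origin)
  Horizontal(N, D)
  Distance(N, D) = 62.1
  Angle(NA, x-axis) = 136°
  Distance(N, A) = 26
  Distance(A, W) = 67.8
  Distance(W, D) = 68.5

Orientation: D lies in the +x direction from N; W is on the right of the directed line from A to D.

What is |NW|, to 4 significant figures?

44.66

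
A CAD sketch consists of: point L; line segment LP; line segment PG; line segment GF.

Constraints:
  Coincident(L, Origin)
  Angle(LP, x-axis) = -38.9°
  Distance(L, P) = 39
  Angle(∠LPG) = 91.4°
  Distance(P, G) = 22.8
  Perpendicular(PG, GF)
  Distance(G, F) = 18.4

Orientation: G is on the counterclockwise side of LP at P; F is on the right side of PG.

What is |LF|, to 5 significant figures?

62.110

L is at the origin; LP runs at -38.9° with length 39.0, so P = 39.0·(cos -38.9°, sin -38.9°) = (30.351, -24.491). ∠LPG = 91.4°, so PG runs at -38.9° + (180° − 91.4°) = 49.700° from the x-axis; with |PG| = 22.8, G = P + 22.8·(cos 49.700°, sin 49.700°) = (45.098, -7.1017). The perpendicularity gives GF at right angles to PG; with |GF| = 18.4 on the right of PG, F = G + 18.4·(0.76267, -0.64679) = (59.131, -19.003). Then |LF| = |F − L| = 62.110.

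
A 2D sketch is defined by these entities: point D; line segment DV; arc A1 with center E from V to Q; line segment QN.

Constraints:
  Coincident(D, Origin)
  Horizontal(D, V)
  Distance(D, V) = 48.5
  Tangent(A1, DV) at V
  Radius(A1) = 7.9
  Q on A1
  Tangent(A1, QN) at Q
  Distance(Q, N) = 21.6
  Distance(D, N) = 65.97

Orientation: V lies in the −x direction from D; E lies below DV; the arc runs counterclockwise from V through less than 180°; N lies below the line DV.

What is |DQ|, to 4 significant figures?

56.69

D is at the origin; DV is horizontal with |DV| = 48.5 and V on the −x side, so V = (-48.50, 0.000). Tangency of A1 to DV means the radius EV is perpendicular to DV, so E = V + (0, -7.9) = (-48.50, -7.900). Since EQ ⟂ QN (tangency), |EN| = √(7.9² + 21.6²) = 23.00 regardless of where Q sits on A1. So N lies on both circle(D, 65.97) and circle(E, 23.00); the below-DV intersection is N = (-59.75, -27.96). Q is the foot of the tangent from N: Q = (-56.30, -6.637).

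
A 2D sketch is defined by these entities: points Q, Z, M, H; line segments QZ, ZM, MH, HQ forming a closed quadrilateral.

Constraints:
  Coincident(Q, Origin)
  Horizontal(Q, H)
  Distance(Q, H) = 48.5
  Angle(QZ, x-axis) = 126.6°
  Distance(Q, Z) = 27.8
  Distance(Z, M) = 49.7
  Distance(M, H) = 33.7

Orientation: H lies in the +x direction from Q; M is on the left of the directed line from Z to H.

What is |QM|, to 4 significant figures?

44.08

Checks: |ZM| = 49.70 ✓; |MH| = 33.70 ✓.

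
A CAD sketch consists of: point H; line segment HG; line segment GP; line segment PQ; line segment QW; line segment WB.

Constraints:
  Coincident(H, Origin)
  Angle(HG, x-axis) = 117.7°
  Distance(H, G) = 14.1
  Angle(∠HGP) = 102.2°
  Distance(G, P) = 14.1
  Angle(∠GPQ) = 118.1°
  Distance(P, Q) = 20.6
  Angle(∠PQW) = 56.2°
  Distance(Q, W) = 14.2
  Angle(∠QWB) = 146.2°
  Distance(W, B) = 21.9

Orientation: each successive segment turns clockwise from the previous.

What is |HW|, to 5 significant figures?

12.999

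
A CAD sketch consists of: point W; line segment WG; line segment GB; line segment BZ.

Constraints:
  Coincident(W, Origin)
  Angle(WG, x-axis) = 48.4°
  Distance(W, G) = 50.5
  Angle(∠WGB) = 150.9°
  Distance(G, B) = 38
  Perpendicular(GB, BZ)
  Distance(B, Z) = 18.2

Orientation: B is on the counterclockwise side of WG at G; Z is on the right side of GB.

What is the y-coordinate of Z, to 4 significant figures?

70.92

W is at the origin; WG runs at 48.4° with length 50.5, so G = 50.5·(cos 48.4°, sin 48.4°) = (33.53, 37.76). ∠WGB = 150.9°, so GB runs at 48.4° + (180° − 150.9°) = 77.50° from the x-axis; with |GB| = 38.0, B = G + 38.0·(cos 77.50°, sin 77.50°) = (41.75, 74.86). The perpendicularity gives BZ at right angles to GB; with |BZ| = 18.2 on the right of GB, Z = B + 18.2·(0.9763, -0.2164) = (59.52, 70.92). So Z.y = 70.92.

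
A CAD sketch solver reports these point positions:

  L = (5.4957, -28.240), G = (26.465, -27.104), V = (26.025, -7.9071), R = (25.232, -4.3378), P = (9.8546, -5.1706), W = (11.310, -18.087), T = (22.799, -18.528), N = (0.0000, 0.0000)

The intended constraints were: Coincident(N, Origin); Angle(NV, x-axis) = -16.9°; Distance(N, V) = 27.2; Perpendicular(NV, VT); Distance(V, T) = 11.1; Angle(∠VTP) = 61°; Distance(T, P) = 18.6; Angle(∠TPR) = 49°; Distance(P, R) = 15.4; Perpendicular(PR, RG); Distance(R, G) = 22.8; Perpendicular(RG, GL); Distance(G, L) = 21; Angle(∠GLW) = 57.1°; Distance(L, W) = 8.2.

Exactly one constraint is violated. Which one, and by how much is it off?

Distance(L, W) = 8.2 — off by 3.50.

N = (0.00, 0.00) ✓; NV at -16.90° ✓; |NV| = 27.20 ✓; ∠(NV, VT) = 90.00° ✓; |VT| = 11.10 ✓; ∠VTP = 61.00° ✓; |TP| = 18.60 ✓; ∠TPR = 49.00° ✓; |PR| = 15.40 ✓; ∠(PR, RG) = 90.00° ✓; |RG| = 22.80 ✓; ∠(RG, GL) = 90.00° ✓; |GL| = 21.00 ✓; ∠GLW = 57.10° ✓; |LW| = 11.70 ✗.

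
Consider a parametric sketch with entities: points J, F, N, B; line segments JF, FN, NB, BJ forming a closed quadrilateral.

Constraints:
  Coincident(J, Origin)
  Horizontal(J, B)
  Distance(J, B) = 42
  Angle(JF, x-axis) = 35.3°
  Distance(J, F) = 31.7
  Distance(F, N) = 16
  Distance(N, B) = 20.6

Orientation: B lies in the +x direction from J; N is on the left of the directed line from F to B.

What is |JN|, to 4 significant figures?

46.52

J is at the origin; J and B share the same y with |JB| = 42.0 and B in +x, so B = (42.0, 0). JF runs at 35.3° with |JF| = 31.7, so F = (25.87, 18.32). N is determined by |FN| = 16.0 and |NB| = 20.6 together: it lies at the intersection of circle(F, 16.0) and circle(B, 20.6). With |FB| = 24.41, the foot of the radical line on FB is 8.754 from F and the perpendicular offset is √(16.0² − 8.754²) = 13.39. Taking the left-of-FB solution: N = (41.71, 20.60).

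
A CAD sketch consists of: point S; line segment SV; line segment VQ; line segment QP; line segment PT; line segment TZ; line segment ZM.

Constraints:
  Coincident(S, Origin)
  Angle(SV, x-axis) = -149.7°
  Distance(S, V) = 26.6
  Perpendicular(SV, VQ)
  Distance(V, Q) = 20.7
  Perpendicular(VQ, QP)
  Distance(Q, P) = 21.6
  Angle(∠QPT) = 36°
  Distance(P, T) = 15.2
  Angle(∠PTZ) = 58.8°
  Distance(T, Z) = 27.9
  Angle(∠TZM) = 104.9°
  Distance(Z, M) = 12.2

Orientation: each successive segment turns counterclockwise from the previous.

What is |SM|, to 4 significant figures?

44.43

S is at the origin; SV runs at -149.7° with length 26.6, so V = (-22.97, -13.42). The perpendicularity gives VQ at right angles to SV, so VQ runs at -59.70°; with |VQ| = 20.7, Q = (-12.52, -31.29). VQ ⟂ QP, so QP runs at 30.30°; with |QP| = 21.6, P = (6.127, -20.39). ∠QPT = 36.0° gives PT at 174.3° from the x-axis; with |PT| = 15.2, T = (-8.998, -18.89). ∠PTZ = 58.8° gives TZ at -64.50° from the x-axis; with |TZ| = 27.9, Z = (3.013, -44.07). ∠TZM = 104.9° gives ZM at 10.60° from the x-axis; with |ZM| = 12.2, M = (15.00, -41.82). Then |SM| = |M − S| = 44.43.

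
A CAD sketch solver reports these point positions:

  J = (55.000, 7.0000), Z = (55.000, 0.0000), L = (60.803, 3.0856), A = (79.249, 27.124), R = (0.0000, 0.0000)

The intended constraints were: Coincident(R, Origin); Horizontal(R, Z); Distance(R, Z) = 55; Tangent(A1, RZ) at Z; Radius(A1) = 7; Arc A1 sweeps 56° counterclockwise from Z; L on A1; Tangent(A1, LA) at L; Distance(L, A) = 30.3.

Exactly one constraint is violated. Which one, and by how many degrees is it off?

Tangent(A1, LA) at L — off by 3.50°.

R = (0.00, 0.00) ✓; R.y = 0.00, Z.y = 0.00 ✓; |RZ| = 55.00 ✓; ∠(JZ, ZR) = 90.00° ✓; |JZ| = 7.000 ✓; bearing(J→L) − bearing(J→Z) = 56.00° ✓; |JL| = 7.000 ✓; ∠(JL, LA) = 93.50° ✗; |LA| = 30.30 ✓.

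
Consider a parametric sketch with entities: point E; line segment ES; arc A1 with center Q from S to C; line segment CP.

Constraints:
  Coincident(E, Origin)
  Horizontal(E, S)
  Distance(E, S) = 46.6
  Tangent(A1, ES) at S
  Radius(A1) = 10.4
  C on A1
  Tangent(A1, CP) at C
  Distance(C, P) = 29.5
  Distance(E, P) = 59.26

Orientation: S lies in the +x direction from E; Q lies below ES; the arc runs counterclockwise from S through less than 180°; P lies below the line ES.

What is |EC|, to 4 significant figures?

38.51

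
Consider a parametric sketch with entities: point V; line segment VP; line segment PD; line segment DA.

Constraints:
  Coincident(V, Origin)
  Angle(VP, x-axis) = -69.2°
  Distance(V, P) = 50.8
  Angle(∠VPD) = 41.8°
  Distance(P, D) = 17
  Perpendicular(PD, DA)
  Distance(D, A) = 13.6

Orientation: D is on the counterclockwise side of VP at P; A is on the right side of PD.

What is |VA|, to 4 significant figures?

51.85

V is at the origin; VP runs at -69.2° with length 50.8, so P = 50.8·(cos -69.2°, sin -69.2°) = (18.04, -47.49). ∠VPD = 41.8°, so PD runs at -69.2° + (180° − 41.8°) = 69.00° from the x-axis; with |PD| = 17.0, D = P + 17.0·(cos 69.00°, sin 69.00°) = (24.13, -31.62). PD is perpendicular to DA; with |DA| = 13.6 on the right of PD, A = D + 13.6·(0.9336, -0.3584) = (36.83, -36.49). Then |VA| = |A − V| = 51.85.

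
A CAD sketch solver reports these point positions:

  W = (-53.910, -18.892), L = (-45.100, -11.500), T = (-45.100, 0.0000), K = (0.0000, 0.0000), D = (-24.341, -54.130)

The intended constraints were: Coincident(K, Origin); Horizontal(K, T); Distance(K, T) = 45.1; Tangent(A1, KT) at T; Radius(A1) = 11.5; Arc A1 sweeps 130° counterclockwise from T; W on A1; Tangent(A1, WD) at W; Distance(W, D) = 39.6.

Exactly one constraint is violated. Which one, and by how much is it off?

Distance(W, D) = 39.6 — off by 6.40.

K = (0.00, 0.00) ✓; K.y = 0.00, T.y = 0.00 ✓; |KT| = 45.10 ✓; ∠(LT, TK) = 90.00° ✓; |LT| = 11.50 ✓; bearing(L→W) − bearing(L→T) = 130.0° ✓; |LW| = 11.50 ✓; ∠(LW, WD) = 90.00° ✓; |WD| = 46.00 ✗.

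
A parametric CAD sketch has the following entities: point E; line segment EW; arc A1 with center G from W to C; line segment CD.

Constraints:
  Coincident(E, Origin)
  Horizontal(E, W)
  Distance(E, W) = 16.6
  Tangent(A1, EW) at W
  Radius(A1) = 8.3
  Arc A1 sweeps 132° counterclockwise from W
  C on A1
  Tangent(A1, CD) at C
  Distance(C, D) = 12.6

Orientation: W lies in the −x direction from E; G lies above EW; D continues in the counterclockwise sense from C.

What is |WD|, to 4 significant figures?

23.33

On A1, W sits at bearing -90° from G; a 132° counterclockwise sweep puts C at bearing 42°, so C = G + 8.3·(cos 42°, sin 42°) = (-10.43, 13.85). A1 meets CD tangentially, so GC is at right angles to CD, so CD runs along (−sin 42°, cos 42°); with |CD| = 12.6, D = (-18.86, 23.22). Then |WD| = |D − W| = 23.33.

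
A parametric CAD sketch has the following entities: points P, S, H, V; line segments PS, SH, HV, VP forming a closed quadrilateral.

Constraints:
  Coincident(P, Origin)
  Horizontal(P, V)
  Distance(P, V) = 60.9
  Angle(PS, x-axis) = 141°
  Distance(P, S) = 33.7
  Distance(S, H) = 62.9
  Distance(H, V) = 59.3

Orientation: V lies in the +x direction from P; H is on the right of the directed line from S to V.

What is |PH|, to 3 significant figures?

31.9

P is at the origin; PV is horizontal with |PV| = 60.9 and V in +x, so V = (60.9, 0). PS runs at 141.0° with |PS| = 33.7, so S = (-26.2, 21.2). H is determined by |SH| = 62.9 and |HV| = 59.3 together: it lies at the intersection of circle(S, 62.9) and circle(V, 59.3). With |SV| = 89.6, the foot of the radical line on SV is 47.3 from S and the perpendicular offset is √(62.9² − 47.3²) = 41.5. Taking the right-of-SV solution: H = (9.92, -30.3).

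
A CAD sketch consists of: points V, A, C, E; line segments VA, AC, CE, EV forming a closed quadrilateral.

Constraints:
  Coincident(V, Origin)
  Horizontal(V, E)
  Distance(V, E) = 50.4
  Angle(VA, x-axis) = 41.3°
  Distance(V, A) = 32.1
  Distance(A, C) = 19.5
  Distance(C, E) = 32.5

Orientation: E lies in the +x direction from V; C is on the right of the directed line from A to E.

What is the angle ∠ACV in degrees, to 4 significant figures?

116.7°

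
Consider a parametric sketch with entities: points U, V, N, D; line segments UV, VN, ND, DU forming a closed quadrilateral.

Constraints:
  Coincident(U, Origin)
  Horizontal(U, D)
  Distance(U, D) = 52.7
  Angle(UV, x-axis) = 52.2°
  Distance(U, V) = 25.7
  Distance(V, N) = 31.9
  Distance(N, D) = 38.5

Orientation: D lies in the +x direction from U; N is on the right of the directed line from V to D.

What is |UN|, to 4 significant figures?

19.75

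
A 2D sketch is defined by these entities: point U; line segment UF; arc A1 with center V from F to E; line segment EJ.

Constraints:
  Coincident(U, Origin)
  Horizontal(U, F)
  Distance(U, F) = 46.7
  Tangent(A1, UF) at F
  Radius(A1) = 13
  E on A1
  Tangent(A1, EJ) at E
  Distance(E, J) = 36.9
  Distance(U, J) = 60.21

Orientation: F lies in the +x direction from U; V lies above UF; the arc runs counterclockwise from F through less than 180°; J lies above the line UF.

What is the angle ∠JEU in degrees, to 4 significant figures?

71.59°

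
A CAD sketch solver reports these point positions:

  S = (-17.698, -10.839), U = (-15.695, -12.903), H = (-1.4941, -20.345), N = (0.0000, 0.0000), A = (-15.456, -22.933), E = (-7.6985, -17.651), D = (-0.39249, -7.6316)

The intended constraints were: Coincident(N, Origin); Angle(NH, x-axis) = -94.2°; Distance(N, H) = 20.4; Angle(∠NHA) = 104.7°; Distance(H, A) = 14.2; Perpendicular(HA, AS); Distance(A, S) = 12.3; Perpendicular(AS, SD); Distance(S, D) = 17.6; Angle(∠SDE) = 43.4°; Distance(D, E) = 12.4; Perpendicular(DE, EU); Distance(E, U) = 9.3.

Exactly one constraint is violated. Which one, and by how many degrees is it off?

Perpendicular(DE, EU) — off by 5.40°.

N = (0.00, 0.00) ✓; NH at -94.20° ✓; |NH| = 20.40 ✓; ∠NHA = 104.7° ✓; |HA| = 14.20 ✓; ∠(HA, AS) = 90.00° ✓; |AS| = 12.30 ✓; ∠(AS, SD) = 90.00° ✓; |SD| = 17.60 ✓; ∠SDE = 43.40° ✓; |DE| = 12.40 ✓; ∠(DE, EU) = 84.60° ✗; |EU| = 9.300 ✓.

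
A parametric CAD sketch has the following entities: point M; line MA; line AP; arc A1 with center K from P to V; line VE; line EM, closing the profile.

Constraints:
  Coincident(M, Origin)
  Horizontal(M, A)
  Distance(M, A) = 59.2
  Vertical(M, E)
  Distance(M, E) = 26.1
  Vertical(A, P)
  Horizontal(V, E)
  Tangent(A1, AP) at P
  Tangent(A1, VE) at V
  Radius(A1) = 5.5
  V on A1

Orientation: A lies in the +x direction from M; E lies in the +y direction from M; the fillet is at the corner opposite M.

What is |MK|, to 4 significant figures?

57.52

M is at the origin; M and A share the same y with |MA| = 59.2 and A on the +x side, so A = (59.20, 0.000). ME is vertical with |ME| = 26.1 and E on the +y side, so E = (0.000, 26.10). The virtual corner opposite M is at (59.20, 26.10). A1 meets AP tangentially, so KP is at right angles to AP and A1 meets VE tangentially, so KV is at right angles to VE, with radius 5.5, so the center K sits 5.5 in from both sides at K = (53.70, 20.60). Then |MK| = |K − M| = 57.52.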